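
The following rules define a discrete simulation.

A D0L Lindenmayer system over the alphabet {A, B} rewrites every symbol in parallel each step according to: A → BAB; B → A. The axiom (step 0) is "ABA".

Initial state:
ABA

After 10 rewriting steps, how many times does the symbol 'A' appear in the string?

step 0: ABA
step 1: BABABAB
step 2: ABABABABABABA
step 3: BABABABABABABABABABABABABAB
step 4: ABABABABABABABABABABABABABABABABABABABABABABABABABABA
step 5: BABABABABABABABABABABABABABABABABABABABABABABABABABABABABABABABABABABABABABABABABABABABABABABABABABABABABAB
step 6: ABABABABABABABABABABABABABABABABABABABABABABABABABABABABAB…BABABABABABABABABABABABABABABABABABABABABABABABABABABABABA  (len 213)
step 7: BABABABABABABABABABABABABABABABABABABABABABABABABABABABABA…ABABABABABABABABABABABABABABABABABABABABABABABABABABABABAB  (len 427)
step 8: ABABABABABABABABABABABABABABABABABABABABABABABABABABABABAB…BABABABABABABABABABABABABABABABABABABABABABABABABABABABABA  (len 853)
step 9: BABABABABABABABABABABABABABABABABABABABABABABABABABABABABA…ABABABABABABABABABABABABABABABABABABABABABABABABABABABABAB  (len 1707)
step 10: ABABABABABABABABABABABABABABABABABABABABABABABABABABABABAB…BABABABABABABABABABABABABABABABABABABABABABABABABABABABABA  (len 3413)

1707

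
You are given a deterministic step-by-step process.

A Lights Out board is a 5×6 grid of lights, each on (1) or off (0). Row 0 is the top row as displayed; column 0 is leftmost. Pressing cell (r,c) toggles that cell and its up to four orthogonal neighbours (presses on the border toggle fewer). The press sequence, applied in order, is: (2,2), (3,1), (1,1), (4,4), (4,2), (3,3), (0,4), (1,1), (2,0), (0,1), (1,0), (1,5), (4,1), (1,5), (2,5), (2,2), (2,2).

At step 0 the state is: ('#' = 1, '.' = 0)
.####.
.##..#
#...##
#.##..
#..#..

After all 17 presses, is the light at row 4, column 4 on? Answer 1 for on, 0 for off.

1

[0] .####.
.##..#
#...##
#.##..
#..#..
[1] .####.
.#...#
######
#..#..
#..#..
[2] .####.
.#...#
#.####
.###..
##.#..
[3] ..###.
#.#..#
######
.###..
##.#..
[4] ..###.
#.#..#
######
.####.
##..##
[5] ..###.
#.#..#
######
.#.##.
#.####
[6] ..###.
#.#..#
###.##
.##...
#.#.##
[7] ..#..#
#.#.##
###.##
.##...
#.#.##
[8] .##..#
.#..##
#.#.##
.##...
#.#.##
[9] .##..#
##..##
.##.##
###...
#.#.##
[10] #....#
#...##
.##.##
###...
#.#.##
[11] .....#
.#..##
###.##
###...
#.#.##
[12] ......
.#....
###.#.
###...
#.#.##
[13] ......
.#....
###.#.
#.#...
.#..##
[14] .....#
.#..##
###.##
#.#...
.#..##
[15] .....#
.#..#.
###...
#.#..#
.#..##
[16] .....#
.##.#.
#..#..
#....#
.#..##
[17] .....#
.#..#.
###...
#.#..#
.#..##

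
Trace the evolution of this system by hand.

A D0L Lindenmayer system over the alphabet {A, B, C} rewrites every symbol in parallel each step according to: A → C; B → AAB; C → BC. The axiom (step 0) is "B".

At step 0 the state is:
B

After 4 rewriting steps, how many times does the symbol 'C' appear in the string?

t=0: B
t=1: AAB
t=2: CCAAB
t=3: BCBCCCAAB
t=4: AABBCAABBCBCBCCCAAB

6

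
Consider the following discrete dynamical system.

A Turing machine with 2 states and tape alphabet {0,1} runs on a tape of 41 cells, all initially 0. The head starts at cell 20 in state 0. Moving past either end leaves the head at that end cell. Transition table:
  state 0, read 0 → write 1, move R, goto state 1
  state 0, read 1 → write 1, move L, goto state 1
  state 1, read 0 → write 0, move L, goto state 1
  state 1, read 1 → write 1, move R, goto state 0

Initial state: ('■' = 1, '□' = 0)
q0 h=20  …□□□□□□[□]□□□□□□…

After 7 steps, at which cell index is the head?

23

gen 0: q0 h=20  …□□□□□□[□]□□□□□□…
gen 1: q1 h=21  …□□□□□■[□]□□□□□□…
gen 2: q1 h=20  …□□□□□□[■]□□□□□□…
gen 3: q0 h=21  …□□□□□■[□]□□□□□□…
gen 4: q1 h=22  …□□□□■■[□]□□□□□□…
gen 5: q1 h=21  …□□□□□■[■]□□□□□□…
gen 6: q0 h=22  …□□□□■■[□]□□□□□□…
gen 7: q1 h=23  …□□□■■■[□]□□□□□□…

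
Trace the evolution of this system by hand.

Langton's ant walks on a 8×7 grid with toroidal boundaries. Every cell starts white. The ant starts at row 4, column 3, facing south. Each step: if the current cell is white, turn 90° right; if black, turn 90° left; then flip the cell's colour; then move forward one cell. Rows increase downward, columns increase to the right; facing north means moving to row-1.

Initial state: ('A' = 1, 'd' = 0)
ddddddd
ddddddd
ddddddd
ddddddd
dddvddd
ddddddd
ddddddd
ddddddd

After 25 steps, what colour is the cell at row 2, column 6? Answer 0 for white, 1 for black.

1

k=0  ddddddd
ddddddd
ddddddd
ddddddd
dddvddd
ddddddd
ddddddd
ddddddd
k=1  ddddddd
ddddddd
ddddddd
ddddddd
dd<Addd
ddddddd
ddddddd
ddddddd
k=2  ddddddd
ddddddd
ddddddd
dd^dddd
ddAAddd
ddddddd
ddddddd
ddddddd
k=3  ddddddd
ddddddd
ddddddd
ddA>ddd
ddAAddd
ddddddd
ddddddd
ddddddd
k=4  ddddddd
ddddddd
ddddddd
ddAAddd
ddAvddd
ddddddd
ddddddd
ddddddd
k=5  ddddddd
ddddddd
ddddddd
ddAAddd
ddAd>dd
ddddddd
ddddddd
ddddddd
k=6  ddddddd
ddddddd
ddddddd
ddAAddd
ddAdAdd
ddddvdd
ddddddd
ddddddd
k=7  ddddddd
ddddddd
ddddddd
ddAAddd
ddAdAdd
ddd<Add
ddddddd
ddddddd
k=8  ddddddd
ddddddd
ddddddd
ddAAddd
ddA^Add
dddAAdd
ddddddd
ddddddd
k=9  ddddddd
ddddddd
ddddddd
ddAAddd
ddAA>dd
dddAAdd
ddddddd
ddddddd
k=10  ddddddd
ddddddd
ddddddd
ddAA^dd
ddAAddd
dddAAdd
ddddddd
ddddddd
k=11  ddddddd
ddddddd
ddddddd
ddAAA>d
ddAAddd
dddAAdd
ddddddd
ddddddd
k=12  ddddddd
ddddddd
ddddddd
ddAAAAd
ddAAdvd
dddAAdd
ddddddd
ddddddd
k=13  ddddddd
ddddddd
ddddddd
ddAAAAd
ddAA<Ad
dddAAdd
ddddddd
ddddddd
k=14  ddddddd
ddddddd
ddddddd
ddAA^Ad
ddAAAAd
dddAAdd
ddddddd
ddddddd
k=15  ddddddd
ddddddd
ddddddd
ddA<dAd
ddAAAAd
dddAAdd
ddddddd
ddddddd
k=16  ddddddd
ddddddd
ddddddd
ddAddAd
ddAvAAd
dddAAdd
ddddddd
ddddddd
k=17  ddddddd
ddddddd
ddddddd
ddAddAd
ddAd>Ad
dddAAdd
ddddddd
ddddddd
k=18  ddddddd
ddddddd
ddddddd
ddAd^Ad
ddAddAd
dddAAdd
ddddddd
ddddddd
k=19  ddddddd
ddddddd
ddddddd
ddAdA>d
ddAddAd
dddAAdd
ddddddd
ddddddd
k=20  ddddddd
ddddddd
ddddd^d
ddAdAdd
ddAddAd
dddAAdd
ddddddd
ddddddd
k=21  ddddddd
ddddddd
dddddA>
ddAdAdd
ddAddAd
dddAAdd
ddddddd
ddddddd
k=22  ddddddd
ddddddd
dddddAA
ddAdAdv
ddAddAd
dddAAdd
ddddddd
ddddddd
k=23  ddddddd
ddddddd
dddddAA
ddAdA<A
ddAddAd
dddAAdd
ddddddd
ddddddd
k=24  ddddddd
ddddddd
ddddd^A
ddAdAAA
ddAddAd
dddAAdd
ddddddd
ddddddd
k=25  ddddddd
ddddddd
dddd<dA
ddAdAAA
ddAddAd
dddAAdd
ddddddd
ddddddd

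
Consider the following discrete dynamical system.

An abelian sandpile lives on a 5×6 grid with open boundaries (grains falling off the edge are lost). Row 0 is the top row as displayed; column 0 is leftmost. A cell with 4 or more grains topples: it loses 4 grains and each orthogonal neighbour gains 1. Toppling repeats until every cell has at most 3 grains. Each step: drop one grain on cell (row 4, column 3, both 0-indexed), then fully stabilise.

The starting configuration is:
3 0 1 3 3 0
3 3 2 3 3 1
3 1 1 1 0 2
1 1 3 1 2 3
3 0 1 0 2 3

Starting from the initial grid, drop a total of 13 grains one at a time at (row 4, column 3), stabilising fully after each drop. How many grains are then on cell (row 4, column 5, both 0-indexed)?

2

gen 0: 3 0 1 3 3 0
3 3 2 3 3 1
3 1 1 1 0 2
1 1 3 1 2 3
3 0 1 0 2 3
gen 1: 3 0 1 3 3 0
3 3 2 3 3 1
3 1 1 1 0 2
1 1 3 1 2 3
3 0 1 1 2 3
gen 2: 3 0 1 3 3 0
3 3 2 3 3 1
3 1 1 1 0 2
1 1 3 1 2 3
3 0 1 2 2 3
gen 3: 3 0 1 3 3 0
3 3 2 3 3 1
3 1 1 1 0 2
1 1 3 1 2 3
3 0 1 3 2 3
gen 4: 3 0 1 3 3 0
3 3 2 3 3 1
3 1 1 1 0 2
1 1 3 2 2 3
3 0 2 0 3 3
gen 5: 3 0 1 3 3 0
3 3 2 3 3 1
3 1 1 1 0 2
1 1 3 2 2 3
3 0 2 1 3 3
gen 6: 3 0 1 3 3 0
3 3 2 3 3 1
3 1 1 1 0 2
1 1 3 2 2 3
3 0 2 2 3 3
gen 7: 3 0 1 3 3 0
3 3 2 3 3 1
3 1 1 1 0 2
1 1 3 2 2 3
3 0 2 3 3 3
gen 8: 3 0 1 3 3 0
3 3 2 3 3 1
3 1 2 2 1 3
1 2 1 1 1 1
3 1 0 3 2 1
gen 9: 3 0 1 3 3 0
3 3 2 3 3 1
3 1 2 2 1 3
1 2 1 2 1 1
3 1 1 0 3 1
gen 10: 3 0 1 3 3 0
3 3 2 3 3 1
3 1 2 2 1 3
1 2 1 2 1 1
3 1 1 1 3 1
gen 11: 3 0 1 3 3 0
3 3 2 3 3 1
3 1 2 2 1 3
1 2 1 2 1 1
3 1 1 2 3 1
gen 12: 3 0 1 3 3 0
3 3 2 3 3 1
3 1 2 2 1 3
1 2 1 2 1 1
3 1 1 3 3 1
gen 13: 3 0 1 3 3 0
3 3 2 3 3 1
3 1 2 2 1 3
1 2 1 3 2 1
3 1 2 1 0 2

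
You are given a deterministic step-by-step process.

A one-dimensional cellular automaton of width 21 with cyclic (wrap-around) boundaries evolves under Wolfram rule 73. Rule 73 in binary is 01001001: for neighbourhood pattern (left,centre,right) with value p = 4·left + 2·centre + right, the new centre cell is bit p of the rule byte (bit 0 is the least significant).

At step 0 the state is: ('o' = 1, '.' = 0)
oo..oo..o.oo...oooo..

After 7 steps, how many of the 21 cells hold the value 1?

t=0: oo..oo..o.oo...oooo..
t=1: oo..oo....oo.o.o..o..
t=2: oo..oo.oo.oo.........
t=3: oo..oo.oo.oo.ooooooo.
t=4: oo..oo.oo.oo.o.....o.
t=5: oo..oo.oo.oo...ooo...
t=6: oo..oo.oo.oo.o.o.o.o.
t=7: oo..oo.oo.oo.........

8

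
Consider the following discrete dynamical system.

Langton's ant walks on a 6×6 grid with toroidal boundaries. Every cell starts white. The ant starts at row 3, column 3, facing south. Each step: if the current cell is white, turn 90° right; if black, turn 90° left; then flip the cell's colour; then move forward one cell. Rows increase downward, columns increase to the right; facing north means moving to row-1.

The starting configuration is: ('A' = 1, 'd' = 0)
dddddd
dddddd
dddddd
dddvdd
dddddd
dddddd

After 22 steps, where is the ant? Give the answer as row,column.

2,0

0) dddddd
dddddd
dddddd
dddvdd
dddddd
dddddd
1) dddddd
dddddd
dddddd
dd<Add
dddddd
dddddd
2) dddddd
dddddd
dd^ddd
ddAAdd
dddddd
dddddd
3) dddddd
dddddd
ddA>dd
ddAAdd
dddddd
dddddd
4) dddddd
dddddd
ddAAdd
ddAvdd
dddddd
dddddd
5) dddddd
dddddd
ddAAdd
ddAd>d
dddddd
dddddd
6) dddddd
dddddd
ddAAdd
ddAdAd
ddddvd
dddddd
7) dddddd
dddddd
ddAAdd
ddAdAd
ddd<Ad
dddddd
8) dddddd
dddddd
ddAAdd
ddA^Ad
dddAAd
dddddd
9) dddddd
dddddd
ddAAdd
ddAA>d
dddAAd
dddddd
10) dddddd
dddddd
ddAA^d
ddAAdd
dddAAd
dddddd
11) dddddd
dddddd
ddAAA>
ddAAdd
dddAAd
dddddd
12) dddddd
dddddd
ddAAAA
ddAAdv
dddAAd
dddddd
13) dddddd
dddddd
ddAAAA
ddAA<A
dddAAd
dddddd
14) dddddd
dddddd
ddAA^A
ddAAAA
dddAAd
dddddd
15) dddddd
dddddd
ddA<dA
ddAAAA
dddAAd
dddddd
16) dddddd
dddddd
ddAddA
ddAvAA
dddAAd
dddddd
17) dddddd
dddddd
ddAddA
ddAd>A
dddAAd
dddddd
18) dddddd
dddddd
ddAd^A
ddAddA
dddAAd
dddddd
19) dddddd
dddddd
ddAdA>
ddAddA
dddAAd
dddddd
20) dddddd
ddddd^
ddAdAd
ddAddA
dddAAd
dddddd
21) dddddd
>ddddA
ddAdAd
ddAddA
dddAAd
dddddd
22) dddddd
AddddA
vdAdAd
ddAddA
dddAAd
dddddd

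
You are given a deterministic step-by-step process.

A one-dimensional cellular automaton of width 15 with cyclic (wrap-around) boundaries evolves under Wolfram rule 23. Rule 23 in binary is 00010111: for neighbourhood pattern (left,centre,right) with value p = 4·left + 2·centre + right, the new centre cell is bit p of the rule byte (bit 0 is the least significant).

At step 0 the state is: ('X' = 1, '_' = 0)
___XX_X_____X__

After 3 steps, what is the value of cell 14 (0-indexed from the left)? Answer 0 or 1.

1

step 0: ___XX_X_____X__
step 1: XXX___XXXXXXXXX
step 2: ___XXX_________
step 3: XXX___XXXXXXXXX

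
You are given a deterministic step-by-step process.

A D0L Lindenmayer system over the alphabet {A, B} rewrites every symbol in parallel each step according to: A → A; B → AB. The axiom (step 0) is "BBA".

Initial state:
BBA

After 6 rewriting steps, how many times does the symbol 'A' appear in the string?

[0] BBA
[1] ABABA
[2] AABAABA
[3] AAABAAABA
[4] AAAABAAAABA
[5] AAAAABAAAAABA
[6] AAAAAABAAAAAABA

13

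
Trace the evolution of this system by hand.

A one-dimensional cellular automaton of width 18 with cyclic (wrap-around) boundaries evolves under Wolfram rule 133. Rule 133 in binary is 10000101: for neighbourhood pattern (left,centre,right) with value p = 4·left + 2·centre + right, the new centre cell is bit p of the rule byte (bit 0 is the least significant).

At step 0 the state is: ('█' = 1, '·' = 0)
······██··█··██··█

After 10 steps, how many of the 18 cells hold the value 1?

[0] ······██··█··██··█
[1] ·████·····█······█
[2] ··██··███·█·████·█
[3] ·······█··█··██··█
[4] ·█████·█··█······█
[5] ··███··█··█·████·█
[6] ···█···█··█··██··█
[7] ·█·█·█·█··█······█
[8] ·█·█·█·█··█·████·█
[9] ·█·█·█·█··█··██··█
[10] ·█·█·█·█··█······█

6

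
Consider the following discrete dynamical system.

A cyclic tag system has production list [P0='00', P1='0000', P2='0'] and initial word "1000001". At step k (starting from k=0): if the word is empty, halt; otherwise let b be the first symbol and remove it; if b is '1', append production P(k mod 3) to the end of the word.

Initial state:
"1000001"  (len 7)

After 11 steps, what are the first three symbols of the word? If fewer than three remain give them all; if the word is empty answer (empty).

(empty)

gen 0: "1000001"  (len 7)
gen 1: "00000100"  (len 8)
gen 2: "0000100"  (len 7)
gen 3: "000100"  (len 6)
gen 4: "00100"  (len 5)
gen 5: "0100"  (len 4)
gen 6: "100"  (len 3)
gen 7: "0000"  (len 4)
gen 8: "000"  (len 3)
gen 9: "00"  (len 2)
gen 10: "0"  (len 1)
gen 11: (halted — word empty)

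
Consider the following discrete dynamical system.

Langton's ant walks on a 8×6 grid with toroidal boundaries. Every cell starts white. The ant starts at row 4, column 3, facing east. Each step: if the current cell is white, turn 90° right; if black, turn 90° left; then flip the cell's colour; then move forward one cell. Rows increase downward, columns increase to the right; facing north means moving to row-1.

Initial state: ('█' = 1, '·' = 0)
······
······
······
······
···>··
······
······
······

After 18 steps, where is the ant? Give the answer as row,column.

0) ······
······
······
······
···>··
······
······
······
1) ······
······
······
······
···█··
···v··
······
······
2) ······
······
······
······
···█··
··<█··
······
······
3) ······
······
······
······
··^█··
··██··
······
······
4) ······
······
······
······
··█>··
··██··
······
······
5) ······
······
······
···^··
··█···
··██··
······
······
6) ······
······
······
···█>·
··█···
··██··
······
······
7) ······
······
······
···██·
··█·v·
··██··
······
······
8) ······
······
······
···██·
··█<█·
··██··
······
······
9) ······
······
······
···^█·
··███·
··██··
······
······
10) ······
······
······
··<·█·
··███·
··██··
······
······
11) ······
······
··^···
··█·█·
··███·
··██··
······
······
12) ······
······
··█>··
··█·█·
··███·
··██··
······
······
13) ······
······
··██··
··█v█·
··███·
··██··
······
······
14) ······
······
··██··
··<██·
··███·
··██··
······
······
15) ······
······
··██··
···██·
··v██·
··██··
······
······
16) ······
······
··██··
···██·
···>█·
··██··
······
······
17) ······
······
··██··
···^█·
····█·
··██··
······
······
18) ······
······
··██··
··<·█·
····█·
··██··
······
······

3,2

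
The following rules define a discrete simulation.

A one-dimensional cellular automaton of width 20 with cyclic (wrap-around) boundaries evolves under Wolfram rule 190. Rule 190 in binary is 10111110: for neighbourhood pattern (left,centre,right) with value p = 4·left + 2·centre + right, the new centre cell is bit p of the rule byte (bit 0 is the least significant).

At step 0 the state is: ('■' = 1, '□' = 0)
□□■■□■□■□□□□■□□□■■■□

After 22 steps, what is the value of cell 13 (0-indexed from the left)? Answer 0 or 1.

step 0: □□■■□■□■□□□□■□□□■■■□
step 1: □■■□■■■■■□□■■■□■■■□■
step 2: ■■□■■■■■□■■■■□■■■□■■
step 3: ■□■■■■■□■■■■□■■■□■■■
step 4: □■■■■■□■■■■□■■■□■■■■
step 5: ■■■■■□■■■■□■■■□■■■■□
step 6: ■■■■□■■■■□■■■□■■■■□■
step 7: ■■■□■■■■□■■■□■■■■□■■
step 8: ■■□■■■■□■■■□■■■■□■■■
step 9: ■□■■■■□■■■□■■■■□■■■■
step 10: □■■■■□■■■□■■■■□■■■■■
step 11: ■■■■□■■■□■■■■□■■■■■□
step 12: ■■■□■■■□■■■■□■■■■■□■
step 13: ■■□■■■□■■■■□■■■■■□■■
step 14: ■□■■■□■■■■□■■■■■□■■■
step 15: □■■■□■■■■□■■■■■□■■■■
step 16: ■■■□■■■■□■■■■■□■■■■□
step 17: ■■□■■■■□■■■■■□■■■■□■
step 18: ■□■■■■□■■■■■□■■■■□■■
step 19: □■■■■□■■■■■□■■■■□■■■
step 20: ■■■■□■■■■■□■■■■□■■■□
step 21: ■■■□■■■■■□■■■■□■■■□■
step 22: ■■□■■■■■□■■■■□■■■□■■

0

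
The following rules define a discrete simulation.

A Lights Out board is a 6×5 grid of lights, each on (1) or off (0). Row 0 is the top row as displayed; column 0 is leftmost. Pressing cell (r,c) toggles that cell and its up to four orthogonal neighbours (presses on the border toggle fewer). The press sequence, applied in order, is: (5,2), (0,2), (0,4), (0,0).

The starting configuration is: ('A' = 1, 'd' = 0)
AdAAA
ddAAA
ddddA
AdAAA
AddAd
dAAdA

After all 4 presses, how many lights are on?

13

[0] AdAAA
ddAAA
ddddA
AdAAA
AddAd
dAAdA
[1] AdAAA
ddAAA
ddddA
AdAAA
AdAAd
dddAA
[2] AAddA
dddAA
ddddA
AdAAA
AdAAd
dddAA
[3] AAdAd
dddAd
ddddA
AdAAA
AdAAd
dddAA
[4] dddAd
AddAd
ddddA
AdAAA
AdAAd
dddAA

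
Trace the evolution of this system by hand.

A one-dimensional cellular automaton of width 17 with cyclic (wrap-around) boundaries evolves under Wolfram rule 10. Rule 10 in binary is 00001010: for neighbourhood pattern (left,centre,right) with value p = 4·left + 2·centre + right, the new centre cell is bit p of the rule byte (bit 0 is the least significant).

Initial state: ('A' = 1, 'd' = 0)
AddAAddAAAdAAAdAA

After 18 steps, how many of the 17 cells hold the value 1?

6

step 0: AddAAddAAAdAAAdAA
step 1: ddAAddAAdddAdddAd
step 2: dAAddAAdddAdddAdd
step 3: AAddAAdddAdddAddd
step 4: AddAAdddAdddAdddA
step 5: ddAAdddAdddAdddAA
step 6: dAAdddAdddAdddAAd
step 7: AAdddAdddAdddAAdd
step 8: AdddAdddAdddAAddA
step 9: dddAdddAdddAAddAA
step 10: ddAdddAdddAAddAAd
step 11: dAdddAdddAAddAAdd
step 12: AdddAdddAAddAAddd
step 13: dddAdddAAddAAdddA
step 14: ddAdddAAddAAdddAd
step 15: dAdddAAddAAdddAdd
step 16: AdddAAddAAdddAddd
step 17: dddAAddAAdddAdddA
step 18: ddAAddAAdddAdddAd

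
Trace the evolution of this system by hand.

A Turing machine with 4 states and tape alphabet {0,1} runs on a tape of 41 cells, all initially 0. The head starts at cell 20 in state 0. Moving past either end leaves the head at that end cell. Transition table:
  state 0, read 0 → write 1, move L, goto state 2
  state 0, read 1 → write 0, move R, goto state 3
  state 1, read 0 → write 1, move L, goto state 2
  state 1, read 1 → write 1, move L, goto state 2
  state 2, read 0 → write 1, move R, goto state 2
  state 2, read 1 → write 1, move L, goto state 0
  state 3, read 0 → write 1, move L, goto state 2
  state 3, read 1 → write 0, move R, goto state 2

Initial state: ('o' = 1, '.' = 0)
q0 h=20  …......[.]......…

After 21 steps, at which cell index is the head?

37

t=0: q0 h=20  …......[.]......…
t=1: q2 h=19  …......[.]o.....…
t=2: q2 h=20  ….....o[o]......…
t=3: q0 h=19  …......[o]o.....…
t=4: q3 h=20  …......[o]......…
t=5: q2 h=21  …......[.]......…
t=6: q2 h=22  ….....o[.]......…
t=7: q2 h=23  …....oo[.]......…
t=8: q2 h=24  …...ooo[.]......…
t=9: q2 h=25  …..oooo[.]......…
t=10: q2 h=26  ….ooooo[.]......…
t=11: q2 h=27  …oooooo[.]......…
t=12: q2 h=28  …oooooo[.]......…
t=13: q2 h=29  …oooooo[.]......…
t=14: q2 h=30  …oooooo[.]......…
t=15: q2 h=31  …oooooo[.]......…
t=16: q2 h=32  …oooooo[.]......…
t=17: q2 h=33  …oooooo[.]......…
t=18: q2 h=34  …oooooo[.]......|
t=19: q2 h=35  …oooooo[.].....|
t=20: q2 h=36  …oooooo[.]....|
t=21: q2 h=37  …oooooo[.]...|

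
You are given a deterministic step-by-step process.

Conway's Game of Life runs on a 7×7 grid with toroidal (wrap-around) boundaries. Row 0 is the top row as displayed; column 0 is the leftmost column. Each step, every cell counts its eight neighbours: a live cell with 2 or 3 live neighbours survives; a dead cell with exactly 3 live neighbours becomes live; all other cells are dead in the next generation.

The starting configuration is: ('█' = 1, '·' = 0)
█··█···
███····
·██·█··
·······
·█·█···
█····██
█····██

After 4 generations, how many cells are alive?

t=0: █··█···
███····
·██·█··
·······
·█·█···
█····██
█····██
t=1: ··█····
█······
█·██···
·█·█···
█·····█
·█··██·
·█··██·
t=2: ·█·····
··██···
█·██···
·█·█··█
███·███
·█··█··
·█████·
t=3: ·█·····
···█···
█···█··
·······
····█·█
·······
██·███·
t=4: ██·█···
·······
·······
·····█·
·······
█··█··█
███·█··

11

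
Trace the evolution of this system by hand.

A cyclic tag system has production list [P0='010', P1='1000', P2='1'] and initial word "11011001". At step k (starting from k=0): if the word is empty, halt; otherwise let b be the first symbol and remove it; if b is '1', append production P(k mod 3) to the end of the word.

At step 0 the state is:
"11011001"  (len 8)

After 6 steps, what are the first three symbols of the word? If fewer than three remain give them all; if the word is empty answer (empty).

010

t=0: "11011001"  (len 8)
t=1: "1011001010"  (len 10)
t=2: "0110010101000"  (len 13)
t=3: "110010101000"  (len 12)
t=4: "10010101000010"  (len 14)
t=5: "00101010000101000"  (len 17)
t=6: "0101010000101000"  (len 16)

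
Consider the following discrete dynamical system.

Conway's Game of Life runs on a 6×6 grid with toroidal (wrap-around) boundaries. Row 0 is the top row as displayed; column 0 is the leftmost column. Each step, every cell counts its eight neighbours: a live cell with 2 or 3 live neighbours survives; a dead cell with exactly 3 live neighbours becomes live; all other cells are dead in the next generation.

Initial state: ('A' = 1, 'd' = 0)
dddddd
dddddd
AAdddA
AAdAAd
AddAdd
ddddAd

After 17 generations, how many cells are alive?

26

[0] dddddd
dddddd
AAdddA
AAdAAd
AddAdd
ddddAd
[1] dddddd
Addddd
dAAdAA
dddAAd
AAAAdd
dddddd
[2] dddddd
AAdddA
AAAdAA
dddddd
dAAAAd
dAAddd
[3] ddAddd
ddAdAd
ddAdAd
dddddd
dAdAdd
dAdddd
[4] dAAAdd
dAAddd
dddddd
ddAAdd
ddAddd
dAdddd
[5] AddAdd
dAdAdd
dAdAdd
ddAAdd
dAAAdd
dAdAdd
[6] AAdAAd
AAdAAd
dAdAAd
ddddAd
dAddAd
AAdAAd
[7] dddddd
dddddd
AAdddd
ddAdAA
AAAdAd
dddddd
[8] dddddd
dddddd
AAdddA
ddAdAd
AAAdAd
dAdddd
[9] dddddd
Addddd
AAdddA
ddAdAd
AdAddA
AAAddd
[10] Addddd
AAdddA
AAdddA
ddAAAd
AdAddA
AdAddA
[11] dddddd
dddddd
dddAdd
ddAAAd
AdAddd
dddddd
[12] dddddd
dddddd
ddAAAd
dAAdAd
dAAddd
dddddd
[13] dddddd
dddAdd
dAAdAd
ddddAd
dAAAdd
dddddd
[14] dddddd
ddAAdd
ddAdAd
ddddAd
ddAAdd
ddAddd
[15] ddAAdd
ddAAdd
ddAdAd
ddAdAd
ddAAdd
ddAAdd
[16] dAddAd
dAddAd
dAAdAd
dAAdAd
dAddAd
dAddAd
[17] AAAAAA
AAddAA
AdddAA
AdddAA
AAddAA
AAAAAA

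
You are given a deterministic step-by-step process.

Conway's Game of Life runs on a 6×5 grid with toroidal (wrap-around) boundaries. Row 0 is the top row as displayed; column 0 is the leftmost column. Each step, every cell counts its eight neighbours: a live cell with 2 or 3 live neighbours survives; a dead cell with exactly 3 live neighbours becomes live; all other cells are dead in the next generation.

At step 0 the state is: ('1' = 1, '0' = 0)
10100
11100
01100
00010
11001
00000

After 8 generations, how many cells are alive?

7

step 0: 10100
11100
01100
00010
11001
00000
step 1: 10100
10010
10010
00011
10001
00001
step 2: 11010
10110
10110
00010
10000
01011
step 3: 00000
10000
00000
01110
10110
01010
step 4: 00000
00000
01100
01011
10000
01011
step 5: 00000
00000
11110
01011
01000
10001
step 6: 00000
01100
11010
00011
01110
10000
step 7: 01000
11100
11010
00000
11110
01100
step 8: 00000
00001
10001
00010
10010
00010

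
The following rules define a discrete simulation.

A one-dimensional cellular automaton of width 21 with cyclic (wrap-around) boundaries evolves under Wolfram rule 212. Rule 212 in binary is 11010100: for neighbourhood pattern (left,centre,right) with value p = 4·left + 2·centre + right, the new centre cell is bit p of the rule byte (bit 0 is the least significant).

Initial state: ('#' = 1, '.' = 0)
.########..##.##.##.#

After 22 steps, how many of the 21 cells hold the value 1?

0) .########..##.##.##.#
1) ..########..#..#..#.#
2) #..########.##.##.#.#
3) ##..#######..#..#.#..
4) .##..#######.##.#.##.
5) ..##..######..#.#..##
6) #..##..######.#.##..#
7) ##..##..#####.#..##..
8) .##..##..####.##..##.
9) ..##..##..###..##..##
10) #..##..##..###..##..#
11) ##..##..##..###..##..
12) .##..##..##..###..##.
13) ..##..##..##..###..##
14) #..##..##..##..###..#
15) ##..##..##..##..###..
16) .##..##..##..##..###.
17) ..##..##..##..##..###
18) #..##..##..##..##..##
19) ##..##..##..##..##..#
20) ###..##..##..##..##..
21) .###..##..##..##..##.
22) ..###..##..##..##..##

11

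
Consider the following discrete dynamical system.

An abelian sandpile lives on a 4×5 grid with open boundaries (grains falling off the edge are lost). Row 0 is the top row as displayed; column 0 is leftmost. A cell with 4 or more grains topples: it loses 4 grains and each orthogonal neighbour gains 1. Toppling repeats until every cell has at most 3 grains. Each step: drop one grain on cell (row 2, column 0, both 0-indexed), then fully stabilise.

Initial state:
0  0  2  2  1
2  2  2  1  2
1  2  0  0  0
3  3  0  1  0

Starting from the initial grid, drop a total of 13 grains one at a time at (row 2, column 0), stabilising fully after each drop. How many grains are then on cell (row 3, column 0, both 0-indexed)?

0

0) 0  0  2  2  1
2  2  2  1  2
1  2  0  0  0
3  3  0  1  0
1) 0  0  2  2  1
2  2  2  1  2
2  2  0  0  0
3  3  0  1  0
2) 0  0  2  2  1
2  2  2  1  2
3  2  0  0  0
3  3  0  1  0
3) 0  0  2  2  1
3  3  2  1  2
2  0  1  0  0
1  1  1  1  0
4) 0  0  2  2  1
3  3  2  1  2
3  0  1  0  0
1  1  1  1  0
5) 1  1  2  2  1
1  0  3  1  2
1  2  1  0  0
2  1  1  1  0
6) 1  1  2  2  1
1  0  3  1  2
2  2  1  0  0
2  1  1  1  0
7) 1  1  2  2  1
1  0  3  1  2
3  2  1  0  0
2  1  1  1  0
8) 1  1  2  2  1
2  0  3  1  2
0  3  1  0  0
3  1  1  1  0
9) 1  1  2  2  1
2  0  3  1  2
1  3  1  0  0
3  1  1  1  0
10) 1  1  2  2  1
2  0  3  1  2
2  3  1  0  0
3  1  1  1  0
11) 1  1  2  2  1
2  0  3  1  2
3  3  1  0  0
3  1  1  1  0
12) 1  1  2  2  1
3  1  3  1  2
2  0  2  0  0
0  3  1  1  0
13) 1  1  2  2  1
3  1  3  1  2
3  0  2  0  0
0  3  1  1  0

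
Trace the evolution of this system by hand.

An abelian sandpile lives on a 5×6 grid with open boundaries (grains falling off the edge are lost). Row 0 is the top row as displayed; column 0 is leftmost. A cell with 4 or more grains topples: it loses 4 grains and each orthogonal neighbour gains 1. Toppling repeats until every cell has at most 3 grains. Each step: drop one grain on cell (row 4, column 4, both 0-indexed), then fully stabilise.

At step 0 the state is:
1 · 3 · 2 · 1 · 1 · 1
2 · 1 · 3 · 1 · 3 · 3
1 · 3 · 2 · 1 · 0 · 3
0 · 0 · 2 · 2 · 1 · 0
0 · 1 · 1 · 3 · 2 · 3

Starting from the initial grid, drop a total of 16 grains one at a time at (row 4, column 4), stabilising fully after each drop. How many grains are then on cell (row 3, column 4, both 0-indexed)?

3

gen 0: 1 · 3 · 2 · 1 · 1 · 1
2 · 1 · 3 · 1 · 3 · 3
1 · 3 · 2 · 1 · 0 · 3
0 · 0 · 2 · 2 · 1 · 0
0 · 1 · 1 · 3 · 2 · 3
gen 1: 1 · 3 · 2 · 1 · 1 · 1
2 · 1 · 3 · 1 · 3 · 3
1 · 3 · 2 · 1 · 0 · 3
0 · 0 · 2 · 2 · 1 · 0
0 · 1 · 1 · 3 · 3 · 3
gen 2: 1 · 3 · 2 · 1 · 1 · 1
2 · 1 · 3 · 1 · 3 · 3
1 · 3 · 2 · 1 · 0 · 3
0 · 0 · 2 · 3 · 2 · 1
0 · 1 · 2 · 0 · 2 · 0
gen 3: 1 · 3 · 2 · 1 · 1 · 1
2 · 1 · 3 · 1 · 3 · 3
1 · 3 · 2 · 1 · 0 · 3
0 · 0 · 2 · 3 · 2 · 1
0 · 1 · 2 · 0 · 3 · 0
gen 4: 1 · 3 · 2 · 1 · 1 · 1
2 · 1 · 3 · 1 · 3 · 3
1 · 3 · 2 · 1 · 0 · 3
0 · 0 · 2 · 3 · 3 · 1
0 · 1 · 2 · 1 · 0 · 1
gen 5: 1 · 3 · 2 · 1 · 1 · 1
2 · 1 · 3 · 1 · 3 · 3
1 · 3 · 2 · 1 · 0 · 3
0 · 0 · 2 · 3 · 3 · 1
0 · 1 · 2 · 1 · 1 · 1
gen 6: 1 · 3 · 2 · 1 · 1 · 1
2 · 1 · 3 · 1 · 3 · 3
1 · 3 · 2 · 1 · 0 · 3
0 · 0 · 2 · 3 · 3 · 1
0 · 1 · 2 · 1 · 2 · 1
gen 7: 1 · 3 · 2 · 1 · 1 · 1
2 · 1 · 3 · 1 · 3 · 3
1 · 3 · 2 · 1 · 0 · 3
0 · 0 · 2 · 3 · 3 · 1
0 · 1 · 2 · 1 · 3 · 1
gen 8: 1 · 3 · 2 · 1 · 1 · 1
2 · 1 · 3 · 1 · 3 · 3
1 · 3 · 2 · 2 · 1 · 3
0 · 0 · 3 · 0 · 1 · 2
0 · 1 · 2 · 3 · 1 · 2
gen 9: 1 · 3 · 2 · 1 · 1 · 1
2 · 1 · 3 · 1 · 3 · 3
1 · 3 · 2 · 2 · 1 · 3
0 · 0 · 3 · 0 · 1 · 2
0 · 1 · 2 · 3 · 2 · 2
gen 10: 1 · 3 · 2 · 1 · 1 · 1
2 · 1 · 3 · 1 · 3 · 3
1 · 3 · 2 · 2 · 1 · 3
0 · 0 · 3 · 0 · 1 · 2
0 · 1 · 2 · 3 · 3 · 2
gen 11: 1 · 3 · 2 · 1 · 1 · 1
2 · 1 · 3 · 1 · 3 · 3
1 · 3 · 2 · 2 · 1 · 3
0 · 0 · 3 · 1 · 2 · 2
0 · 1 · 3 · 0 · 1 · 3
gen 12: 1 · 3 · 2 · 1 · 1 · 1
2 · 1 · 3 · 1 · 3 · 3
1 · 3 · 2 · 2 · 1 · 3
0 · 0 · 3 · 1 · 2 · 2
0 · 1 · 3 · 0 · 2 · 3
gen 13: 1 · 3 · 2 · 1 · 1 · 1
2 · 1 · 3 · 1 · 3 · 3
1 · 3 · 2 · 2 · 1 · 3
0 · 0 · 3 · 1 · 2 · 2
0 · 1 · 3 · 0 · 3 · 3
gen 14: 1 · 3 · 2 · 1 · 1 · 1
2 · 1 · 3 · 1 · 3 · 3
1 · 3 · 2 · 2 · 1 · 3
0 · 0 · 3 · 1 · 3 · 3
0 · 1 · 3 · 1 · 1 · 0
gen 15: 1 · 3 · 2 · 1 · 1 · 1
2 · 1 · 3 · 1 · 3 · 3
1 · 3 · 2 · 2 · 1 · 3
0 · 0 · 3 · 1 · 3 · 3
0 · 1 · 3 · 1 · 2 · 0
gen 16: 1 · 3 · 2 · 1 · 1 · 1
2 · 1 · 3 · 1 · 3 · 3
1 · 3 · 2 · 2 · 1 · 3
0 · 0 · 3 · 1 · 3 · 3
0 · 1 · 3 · 1 · 3 · 0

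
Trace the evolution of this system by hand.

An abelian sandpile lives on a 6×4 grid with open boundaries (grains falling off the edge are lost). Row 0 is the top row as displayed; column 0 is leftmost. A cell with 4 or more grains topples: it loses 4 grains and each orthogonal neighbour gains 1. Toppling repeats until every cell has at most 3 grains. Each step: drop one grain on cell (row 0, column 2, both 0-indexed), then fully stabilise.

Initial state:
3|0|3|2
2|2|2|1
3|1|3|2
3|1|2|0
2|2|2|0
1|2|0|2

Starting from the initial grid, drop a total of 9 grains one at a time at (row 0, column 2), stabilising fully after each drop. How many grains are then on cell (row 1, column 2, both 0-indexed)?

2

t=0: 3|0|3|2
2|2|2|1
3|1|3|2
3|1|2|0
2|2|2|0
1|2|0|2
t=1: 3|1|0|3
2|2|3|1
3|1|3|2
3|1|2|0
2|2|2|0
1|2|0|2
t=2: 3|1|1|3
2|2|3|1
3|1|3|2
3|1|2|0
2|2|2|0
1|2|0|2
t=3: 3|1|2|3
2|2|3|1
3|1|3|2
3|1|2|0
2|2|2|0
1|2|0|2
t=4: 3|1|3|3
2|2|3|1
3|1|3|2
3|1|2|0
2|2|2|0
1|2|0|2
t=5: 3|2|2|0
2|3|1|3
3|2|0|3
3|1|3|0
2|2|2|0
1|2|0|2
t=6: 3|2|3|0
2|3|1|3
3|2|0|3
3|1|3|0
2|2|2|0
1|2|0|2
t=7: 3|3|0|1
2|3|2|3
3|2|0|3
3|1|3|0
2|2|2|0
1|2|0|2
t=8: 3|3|1|1
2|3|2|3
3|2|0|3
3|1|3|0
2|2|2|0
1|2|0|2
t=9: 3|3|2|1
2|3|2|3
3|2|0|3
3|1|3|0
2|2|2|0
1|2|0|2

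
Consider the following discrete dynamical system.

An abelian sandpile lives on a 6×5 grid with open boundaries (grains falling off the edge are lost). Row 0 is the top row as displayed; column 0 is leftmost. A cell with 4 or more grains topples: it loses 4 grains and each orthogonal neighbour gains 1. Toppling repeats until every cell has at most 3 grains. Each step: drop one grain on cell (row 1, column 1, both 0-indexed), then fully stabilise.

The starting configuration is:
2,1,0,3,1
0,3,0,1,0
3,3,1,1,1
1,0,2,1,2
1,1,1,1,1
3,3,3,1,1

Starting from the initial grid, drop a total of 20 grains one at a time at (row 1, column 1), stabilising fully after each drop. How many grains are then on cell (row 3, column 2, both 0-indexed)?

3

k=0  2,1,0,3,1
0,3,0,1,0
3,3,1,1,1
1,0,2,1,2
1,1,1,1,1
3,3,3,1,1
k=1  2,2,0,3,1
2,1,1,1,0
0,1,2,1,1
2,1,2,1,2
1,1,1,1,1
3,3,3,1,1
k=2  2,2,0,3,1
2,2,1,1,0
0,1,2,1,1
2,1,2,1,2
1,1,1,1,1
3,3,3,1,1
k=3  2,2,0,3,1
2,3,1,1,0
0,1,2,1,1
2,1,2,1,2
1,1,1,1,1
3,3,3,1,1
k=4  2,3,0,3,1
3,0,2,1,0
0,2,2,1,1
2,1,2,1,2
1,1,1,1,1
3,3,3,1,1
k=5  2,3,0,3,1
3,1,2,1,0
0,2,2,1,1
2,1,2,1,2
1,1,1,1,1
3,3,3,1,1
k=6  2,3,0,3,1
3,2,2,1,0
0,2,2,1,1
2,1,2,1,2
1,1,1,1,1
3,3,3,1,1
k=7  2,3,0,3,1
3,3,2,1,0
0,2,2,1,1
2,1,2,1,2
1,1,1,1,1
3,3,3,1,1
k=8  0,1,1,3,1
1,2,3,1,0
1,3,2,1,1
2,1,2,1,2
1,1,1,1,1
3,3,3,1,1
k=9  0,1,1,3,1
1,3,3,1,0
1,3,2,1,1
2,1,2,1,2
1,1,1,1,1
3,3,3,1,1
k=10  0,2,2,3,1
2,2,1,2,0
2,1,0,2,1
2,2,3,1,2
1,1,1,1,1
3,3,3,1,1
k=11  0,2,2,3,1
2,3,1,2,0
2,1,0,2,1
2,2,3,1,2
1,1,1,1,1
3,3,3,1,1
k=12  0,3,2,3,1
3,0,2,2,0
2,2,0,2,1
2,2,3,1,2
1,1,1,1,1
3,3,3,1,1
k=13  0,3,2,3,1
3,1,2,2,0
2,2,0,2,1
2,2,3,1,2
1,1,1,1,1
3,3,3,1,1
k=14  0,3,2,3,1
3,2,2,2,0
2,2,0,2,1
2,2,3,1,2
1,1,1,1,1
3,3,3,1,1
k=15  0,3,2,3,1
3,3,2,2,0
2,2,0,2,1
2,2,3,1,2
1,1,1,1,1
3,3,3,1,1
k=16  2,0,3,3,1
0,2,3,2,0
3,3,0,2,1
2,2,3,1,2
1,1,1,1,1
3,3,3,1,1
k=17  2,0,3,3,1
0,3,3,2,0
3,3,0,2,1
2,2,3,1,2
1,1,1,1,1
3,3,3,1,1
k=18  2,2,1,1,2
2,2,2,0,1
0,1,2,3,1
3,3,3,1,2
1,1,1,1,1
3,3,3,1,1
k=19  2,2,1,1,2
2,3,2,0,1
0,1,2,3,1
3,3,3,1,2
1,1,1,1,1
3,3,3,1,1
k=20  2,3,1,1,2
3,0,3,0,1
0,2,2,3,1
3,3,3,1,2
1,1,1,1,1
3,3,3,1,1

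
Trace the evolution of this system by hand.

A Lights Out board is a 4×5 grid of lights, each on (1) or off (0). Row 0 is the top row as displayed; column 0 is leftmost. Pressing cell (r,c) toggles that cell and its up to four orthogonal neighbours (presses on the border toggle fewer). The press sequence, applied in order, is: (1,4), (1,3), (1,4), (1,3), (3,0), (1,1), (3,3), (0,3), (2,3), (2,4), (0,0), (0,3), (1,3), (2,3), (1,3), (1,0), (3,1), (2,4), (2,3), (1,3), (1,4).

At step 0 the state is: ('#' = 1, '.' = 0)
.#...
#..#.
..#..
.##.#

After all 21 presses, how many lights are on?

step 0: .#...
#..#.
..#..
.##.#
step 1: .#..#
#...#
..#.#
.##.#
step 2: .#.##
#.##.
..###
.##.#
step 3: .#.#.
#.#.#
..##.
.##.#
step 4: .#...
#..#.
..#..
.##.#
step 5: .#...
#..#.
#.#..
#.#.#
step 6: .....
.###.
###..
#.#.#
step 7: .....
.###.
####.
#..#.
step 8: ..###
.##..
####.
#..#.
step 9: ..###
.###.
##..#
#....
step 10: ..###
.####
##.#.
#...#
step 11: #####
#####
##.#.
#...#
step 12: ##...
###.#
##.#.
#...#
step 13: ##.#.
##.#.
##...
#...#
step 14: ##.#.
##...
#####
#..##
step 15: ##...
#####
###.#
#..##
step 16: .#...
..###
.##.#
#..##
step 17: .#...
..###
..#.#
.####
step 18: .#...
..##.
..##.
.###.
step 19: .#...
..#..
....#
.##..
step 20: .#.#.
...##
...##
.##..
step 21: .#.##
.....
...#.
.##..

6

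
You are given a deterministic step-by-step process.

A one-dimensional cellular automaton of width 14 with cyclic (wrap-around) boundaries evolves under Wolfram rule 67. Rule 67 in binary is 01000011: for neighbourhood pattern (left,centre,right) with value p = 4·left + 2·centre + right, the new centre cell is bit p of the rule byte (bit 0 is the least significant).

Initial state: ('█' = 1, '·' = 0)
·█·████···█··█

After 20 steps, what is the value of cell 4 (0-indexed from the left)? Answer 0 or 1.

1

t=0: ·█·████···█··█
t=1: ······█·██··█·
t=2: ██████···█·█··
t=3: ·····█·██····█
t=4: ·████···█·███·
t=5: █···█·██····█·
t=6: ··██···█·███··
t=7: ██·█·██····█·█
t=8: ·█····█·███···
t=9: █··███····█·██
t=10: █·█··█·███····
t=11: ····█····█·███
t=12: ·███··███····█
t=13: ···█·█··█·███·
t=14: ███····█····█·
t=15: ··█·███··███··
t=16: ██····█·█··█·█
t=17: ·█·███····█···
t=18: █····█·███··██
t=19: █·███····█·█··
t=20: ····█·███····█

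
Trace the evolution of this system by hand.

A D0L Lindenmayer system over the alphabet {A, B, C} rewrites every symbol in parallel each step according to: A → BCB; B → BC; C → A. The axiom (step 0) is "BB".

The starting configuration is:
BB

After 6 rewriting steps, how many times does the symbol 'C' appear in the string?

step 0: BB
step 1: BCBC
step 2: BCABCA
step 3: BCABCBBCABCB
step 4: BCABCBBCABCBCABCBBCABC
step 5: BCABCBBCABCBCABCBBCABCABCBBCABCBCABCBBCA
step 6: BCABCBBCABCBCABCBBCABCABCBBCABCBCABCBBCABCBBCABCBCABCBBCABCABCBBCABCBCABCB

26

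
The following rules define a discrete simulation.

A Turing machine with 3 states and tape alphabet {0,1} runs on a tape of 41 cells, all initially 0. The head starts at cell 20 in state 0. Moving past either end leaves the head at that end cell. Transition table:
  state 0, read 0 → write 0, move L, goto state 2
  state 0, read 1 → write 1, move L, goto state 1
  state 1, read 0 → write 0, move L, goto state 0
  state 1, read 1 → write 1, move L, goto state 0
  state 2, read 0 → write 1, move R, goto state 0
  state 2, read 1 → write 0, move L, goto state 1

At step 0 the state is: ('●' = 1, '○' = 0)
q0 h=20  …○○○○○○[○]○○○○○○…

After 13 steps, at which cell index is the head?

13

t=0: q0 h=20  …○○○○○○[○]○○○○○○…
t=1: q2 h=19  …○○○○○○[○]○○○○○○…
t=2: q0 h=20  …○○○○○●[○]○○○○○○…
t=3: q2 h=19  …○○○○○○[●]○○○○○○…
t=4: q1 h=18  …○○○○○○[○]○○○○○○…
t=5: q0 h=17  …○○○○○○[○]○○○○○○…
t=6: q2 h=16  …○○○○○○[○]○○○○○○…
t=7: q0 h=17  …○○○○○●[○]○○○○○○…
t=8: q2 h=16  …○○○○○○[●]○○○○○○…
t=9: q1 h=15  …○○○○○○[○]○○○○○○…
t=10: q0 h=14  …○○○○○○[○]○○○○○○…
t=11: q2 h=13  …○○○○○○[○]○○○○○○…
t=12: q0 h=14  …○○○○○●[○]○○○○○○…
t=13: q2 h=13  …○○○○○○[●]○○○○○○…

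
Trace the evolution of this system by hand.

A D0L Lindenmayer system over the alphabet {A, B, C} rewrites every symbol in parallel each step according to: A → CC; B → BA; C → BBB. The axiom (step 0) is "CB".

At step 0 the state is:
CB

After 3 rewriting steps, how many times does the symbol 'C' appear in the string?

8

gen 0: CB
gen 1: BBBBA
gen 2: BABABABACC
gen 3: BACCBACCBACCBACCBBBBBB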